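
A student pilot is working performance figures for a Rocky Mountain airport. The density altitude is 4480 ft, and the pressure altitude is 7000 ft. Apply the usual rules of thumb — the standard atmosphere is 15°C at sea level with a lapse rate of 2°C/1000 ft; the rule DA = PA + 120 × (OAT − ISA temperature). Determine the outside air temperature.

Density altitude − pressure altitude = 4480 − 7000 = -2520 ft.
At 120 ft/°C that is an ISA deviation of -2520/120 = -21°C.
ISA temperature at 7000 ft = 15 − 2 × (7000/1000) = 1°C.
OAT = ISA + deviation = 1 + (-21) = -20°C.

-20°C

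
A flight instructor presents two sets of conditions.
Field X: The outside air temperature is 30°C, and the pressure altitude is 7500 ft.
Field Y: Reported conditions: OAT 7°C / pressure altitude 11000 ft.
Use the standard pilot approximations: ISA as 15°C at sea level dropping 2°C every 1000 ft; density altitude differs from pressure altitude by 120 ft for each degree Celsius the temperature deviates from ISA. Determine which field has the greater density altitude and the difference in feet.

Field Y by 1580 ft

Field X: ISA temp = 0°C, deviation +30°C, DA = 7500 + 120 × 30 = 11100 ft.
Field Y: ISA temp = -7°C, deviation +14°C, DA = 11000 + 120 × 14 = 12680 ft.
Field Y is higher by 12680 − 11100 = 1580 ft.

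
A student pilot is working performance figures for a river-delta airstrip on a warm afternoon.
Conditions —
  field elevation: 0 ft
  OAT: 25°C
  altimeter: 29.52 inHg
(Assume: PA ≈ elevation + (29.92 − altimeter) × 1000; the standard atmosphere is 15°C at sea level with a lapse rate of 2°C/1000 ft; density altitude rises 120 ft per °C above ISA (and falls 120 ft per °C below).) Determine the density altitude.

1696 ft

Pressure altitude = 0 + (29.92 − 29.52) × 1000 = 0 + (+400) = 400 ft.
ISA temperature at 400 ft = 15 − 2 × (400/1000) = 14.2°C.
ISA deviation = 25 − 14.2 = +10.8°C.
Density altitude = 400 + 120 × (10.8) = 1696 ft.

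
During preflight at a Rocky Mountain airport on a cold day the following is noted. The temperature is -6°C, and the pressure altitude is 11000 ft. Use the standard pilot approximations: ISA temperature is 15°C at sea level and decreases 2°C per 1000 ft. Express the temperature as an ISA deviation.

ISA temperature at 11000 ft = 15 − 2 × (11000/1000) = -7°C.
Deviation = OAT − ISA = -6 − (-7) = +1°C.

ISA+1°C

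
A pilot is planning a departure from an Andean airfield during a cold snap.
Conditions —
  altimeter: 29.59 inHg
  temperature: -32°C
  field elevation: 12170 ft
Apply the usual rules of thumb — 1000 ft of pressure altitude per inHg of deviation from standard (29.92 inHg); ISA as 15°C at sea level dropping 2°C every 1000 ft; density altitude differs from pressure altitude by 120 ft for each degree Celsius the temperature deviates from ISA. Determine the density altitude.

Pressure altitude = 12170 + (29.92 − 29.59) × 1000 = 12170 + (+330) = 12500 ft.
ISA temperature at 12500 ft = 15 − 2 × (12500/1000) = -10°C.
ISA deviation = -32 − (-10) = -22°C.
Density altitude = 12500 + 120 × (-22) = 9860 ft.

9860 ft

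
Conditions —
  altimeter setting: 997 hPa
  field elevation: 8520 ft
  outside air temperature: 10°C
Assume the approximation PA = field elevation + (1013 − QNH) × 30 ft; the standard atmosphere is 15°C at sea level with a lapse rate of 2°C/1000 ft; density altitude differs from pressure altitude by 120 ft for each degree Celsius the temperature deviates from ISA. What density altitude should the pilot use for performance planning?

Pressure altitude = 8520 + (1013 − 997) × 30 = 8520 + (+480) = 9000 ft.
ISA temperature at 9000 ft = 15 − 2 × (9000/1000) = -3°C.
ISA deviation = 10 − (-3) = +13°C.
Density altitude = 9000 + 120 × (13) = 10560 ft.

10560 ft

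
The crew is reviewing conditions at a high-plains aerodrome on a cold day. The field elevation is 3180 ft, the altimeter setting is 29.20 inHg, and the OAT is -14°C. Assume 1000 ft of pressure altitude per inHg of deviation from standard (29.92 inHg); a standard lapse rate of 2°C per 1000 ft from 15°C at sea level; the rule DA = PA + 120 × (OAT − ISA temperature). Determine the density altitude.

1356 ft

Pressure altitude = 3180 + (29.92 − 29.20) × 1000 = 3180 + (+720) = 3900 ft.
ISA temperature at 3900 ft = 15 − 2 × (3900/1000) = 7.2°C.
ISA deviation = -14 − 7.2 = -21.2°C.
Density altitude = 3900 + 120 × (-21.2) = 1356 ft.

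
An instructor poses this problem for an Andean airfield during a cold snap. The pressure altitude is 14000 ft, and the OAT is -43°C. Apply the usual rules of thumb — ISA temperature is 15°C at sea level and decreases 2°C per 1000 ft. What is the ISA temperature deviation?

ISA-30°C

ISA temperature at 14000 ft = 15 − 2 × (14000/1000) = -13°C.
Deviation = OAT − ISA = -43 − (-13) = -30°C.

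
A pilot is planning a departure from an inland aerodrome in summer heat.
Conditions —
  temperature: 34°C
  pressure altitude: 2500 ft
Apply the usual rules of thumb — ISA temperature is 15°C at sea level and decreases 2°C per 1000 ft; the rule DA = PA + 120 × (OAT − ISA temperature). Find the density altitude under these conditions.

ISA temperature at 2500 ft = 15 − 2 × (2500/1000) = 10°C.
ISA deviation = 34 − 10 = +24°C.
Density altitude = 2500 + 120 × (24) = 2500 + (+2880) = 5380 ft.

5380 ft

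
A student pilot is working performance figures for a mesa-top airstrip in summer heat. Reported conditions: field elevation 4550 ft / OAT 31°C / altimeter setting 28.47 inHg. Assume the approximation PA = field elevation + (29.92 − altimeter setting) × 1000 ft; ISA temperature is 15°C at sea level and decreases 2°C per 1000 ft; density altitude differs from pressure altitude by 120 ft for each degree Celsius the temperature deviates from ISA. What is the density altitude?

Pressure altitude = 4550 + (29.92 − 28.47) × 1000 = 4550 + (+1450) = 6000 ft.
ISA temperature at 6000 ft = 15 − 2 × (6000/1000) = 3°C.
ISA deviation = 31 − 3 = +28°C.
Density altitude = 6000 + 120 × (28) = 9360 ft.

9360 ft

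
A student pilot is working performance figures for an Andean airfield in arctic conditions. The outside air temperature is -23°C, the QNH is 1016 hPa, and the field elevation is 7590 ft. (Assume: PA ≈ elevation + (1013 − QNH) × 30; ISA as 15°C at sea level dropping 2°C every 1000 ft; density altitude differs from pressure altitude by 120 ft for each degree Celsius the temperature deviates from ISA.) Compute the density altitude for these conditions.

4740 ft

Pressure altitude = 7590 + (1013 − 1016) × 30 = 7590 + (-90) = 7500 ft.
ISA temperature at 7500 ft = 15 − 2 × (7500/1000) = 0°C.
ISA deviation = -23 − 0 = -23°C.
Density altitude = 7500 + 120 × (-23) = 4740 ft.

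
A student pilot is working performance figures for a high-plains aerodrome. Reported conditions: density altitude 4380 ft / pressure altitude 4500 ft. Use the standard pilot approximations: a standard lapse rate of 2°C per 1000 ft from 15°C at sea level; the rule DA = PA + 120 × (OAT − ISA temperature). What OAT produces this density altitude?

Density altitude − pressure altitude = 4380 − 4500 = -120 ft.
At 120 ft/°C that is an ISA deviation of -120/120 = -1°C.
ISA temperature at 4500 ft = 15 − 2 × (4500/1000) = 6°C.
OAT = ISA + deviation = 6 + (-1) = 5°C.

5°C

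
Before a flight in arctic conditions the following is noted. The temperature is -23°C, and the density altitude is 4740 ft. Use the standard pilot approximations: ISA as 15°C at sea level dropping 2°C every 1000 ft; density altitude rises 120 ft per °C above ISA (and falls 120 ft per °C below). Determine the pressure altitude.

7500 ft

DA = PA + 120 × (OAT − (15 − 2·PA/1000)) = PA + 120·OAT − 1800 + 0.24·PA = 1.24·PA + 120·OAT − 1800.
So 1.24·PA = 4740 − 120 × (-23) + 1800 = 9300.
PA = 9300 / 1.24 = 7500 ft.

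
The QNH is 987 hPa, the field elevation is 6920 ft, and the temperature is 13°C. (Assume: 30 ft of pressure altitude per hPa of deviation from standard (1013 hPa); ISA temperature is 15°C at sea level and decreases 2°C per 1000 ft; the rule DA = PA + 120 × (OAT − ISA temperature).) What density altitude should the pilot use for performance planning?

Pressure altitude = 6920 + (1013 − 987) × 30 = 6920 + (+780) = 7700 ft.
ISA temperature at 7700 ft = 15 − 2 × (7700/1000) = -0.4°C.
ISA deviation = 13 − (-0.4) = +13.4°C.
Density altitude = 7700 + 120 × (13.4) = 9308 ft.

9308 ft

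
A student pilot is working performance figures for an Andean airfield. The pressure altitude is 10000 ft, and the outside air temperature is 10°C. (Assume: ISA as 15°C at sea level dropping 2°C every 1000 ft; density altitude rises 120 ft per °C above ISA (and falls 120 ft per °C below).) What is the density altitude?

11800 ft

ISA temperature at 10000 ft = 15 − 2 × (10000/1000) = -5°C.
ISA deviation = 10 − (-5) = +15°C.
Density altitude = 10000 + 120 × (15) = 10000 + (+1800) = 11800 ft.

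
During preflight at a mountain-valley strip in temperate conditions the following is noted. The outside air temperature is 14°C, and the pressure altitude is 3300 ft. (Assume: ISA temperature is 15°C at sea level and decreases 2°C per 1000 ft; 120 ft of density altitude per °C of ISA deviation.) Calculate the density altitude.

ISA temperature at 3300 ft = 15 − 2 × (3300/1000) = 8.4°C.
ISA deviation = 14 − 8.4 = +5.6°C.
Density altitude = 3300 + 120 × (5.6) = 3300 + (+672) = 3972 ft.

3972 ft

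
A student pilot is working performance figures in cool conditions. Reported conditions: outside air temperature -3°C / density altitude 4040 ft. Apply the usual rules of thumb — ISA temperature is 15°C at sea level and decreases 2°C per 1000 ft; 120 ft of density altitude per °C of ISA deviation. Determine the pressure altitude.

5000 ft

DA = PA + 120 × (OAT − (15 − 2·PA/1000)) = PA + 120·OAT − 1800 + 0.24·PA = 1.24·PA + 120·OAT − 1800.
So 1.24·PA = 4040 − 120 × (-3) + 1800 = 6200.
PA = 6200 / 1.24 = 5000 ft.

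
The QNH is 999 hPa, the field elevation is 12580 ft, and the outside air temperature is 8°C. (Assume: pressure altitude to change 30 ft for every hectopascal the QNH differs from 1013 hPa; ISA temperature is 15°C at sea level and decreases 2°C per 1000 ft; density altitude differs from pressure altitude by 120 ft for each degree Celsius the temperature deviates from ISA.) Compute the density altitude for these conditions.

Pressure altitude = 12580 + (1013 − 999) × 30 = 12580 + (+420) = 13000 ft.
ISA temperature at 13000 ft = 15 − 2 × (13000/1000) = -11°C.
ISA deviation = 8 − (-11) = +19°C.
Density altitude = 13000 + 120 × (19) = 15280 ft.

15280 ft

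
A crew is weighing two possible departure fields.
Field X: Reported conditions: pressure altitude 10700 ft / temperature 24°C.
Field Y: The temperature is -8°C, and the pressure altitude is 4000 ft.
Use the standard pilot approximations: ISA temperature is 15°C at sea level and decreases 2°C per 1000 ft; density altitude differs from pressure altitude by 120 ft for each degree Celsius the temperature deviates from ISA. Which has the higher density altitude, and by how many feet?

Field X: ISA temp = -6.4°C, deviation +30.4°C, DA = 10700 + 120 × 30.4 = 14348 ft.
Field Y: ISA temp = 7°C, deviation -15°C, DA = 4000 + 120 × (-15) = 2200 ft.
Field X is higher by 14348 − 2200 = 12148 ft.

Field X by 12148 ft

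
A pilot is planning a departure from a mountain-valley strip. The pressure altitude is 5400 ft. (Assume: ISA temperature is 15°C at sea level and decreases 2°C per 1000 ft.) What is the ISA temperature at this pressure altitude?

ISA temperature = 15 − 2 × (5400/1000) = 15 − 10.8 = 4.2°C.

4.2°C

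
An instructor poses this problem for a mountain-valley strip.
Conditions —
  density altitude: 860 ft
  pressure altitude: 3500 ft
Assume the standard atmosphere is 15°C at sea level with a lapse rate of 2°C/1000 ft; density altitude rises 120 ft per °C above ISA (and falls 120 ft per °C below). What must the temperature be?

-14°C

Density altitude − pressure altitude = 860 − 3500 = -2640 ft.
At 120 ft/°C that is an ISA deviation of -2640/120 = -22°C.
ISA temperature at 3500 ft = 15 − 2 × (3500/1000) = 8°C.
OAT = ISA + deviation = 8 + (-22) = -14°C.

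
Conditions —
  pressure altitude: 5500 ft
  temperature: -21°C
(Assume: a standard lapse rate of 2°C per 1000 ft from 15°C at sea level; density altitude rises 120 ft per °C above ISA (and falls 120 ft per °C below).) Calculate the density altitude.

2500 ft

ISA temperature at 5500 ft = 15 − 2 × (5500/1000) = 4°C.
ISA deviation = -21 − 4 = -25°C.
Density altitude = 5500 + 120 × (-25) = 5500 + (-3000) = 2500 ft.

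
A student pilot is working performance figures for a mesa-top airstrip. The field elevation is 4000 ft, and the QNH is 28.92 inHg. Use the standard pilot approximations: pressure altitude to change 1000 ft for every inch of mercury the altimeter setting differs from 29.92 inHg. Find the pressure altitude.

Pressure correction = (29.92 − 28.92) × 1000 = +1000 ft.
Pressure altitude = 4000 + (+1000) = 5000 ft.

5000 ft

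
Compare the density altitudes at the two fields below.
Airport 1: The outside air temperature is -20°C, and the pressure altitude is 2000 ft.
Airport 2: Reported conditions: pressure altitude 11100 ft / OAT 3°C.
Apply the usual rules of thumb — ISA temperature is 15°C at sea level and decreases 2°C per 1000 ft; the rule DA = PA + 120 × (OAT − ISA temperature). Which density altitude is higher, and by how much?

Airport 1: ISA temp = 11°C, deviation -31°C, DA = 2000 + 120 × (-31) = -1720 ft.
Airport 2: ISA temp = -7.2°C, deviation +10.2°C, DA = 11100 + 120 × 10.2 = 12324 ft.
Airport 2 is higher by 12324 − (-1720) = 14044 ft.

Airport 2 by 14044 ft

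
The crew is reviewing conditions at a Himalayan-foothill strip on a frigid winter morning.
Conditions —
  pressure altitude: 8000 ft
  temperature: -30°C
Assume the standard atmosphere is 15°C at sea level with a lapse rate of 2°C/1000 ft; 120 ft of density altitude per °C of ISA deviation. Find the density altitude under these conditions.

4520 ft

ISA temperature at 8000 ft = 15 − 2 × (8000/1000) = -1°C.
ISA deviation = -30 − (-1) = -29°C.
Density altitude = 8000 + 120 × (-29) = 8000 + (-3480) = 4520 ft.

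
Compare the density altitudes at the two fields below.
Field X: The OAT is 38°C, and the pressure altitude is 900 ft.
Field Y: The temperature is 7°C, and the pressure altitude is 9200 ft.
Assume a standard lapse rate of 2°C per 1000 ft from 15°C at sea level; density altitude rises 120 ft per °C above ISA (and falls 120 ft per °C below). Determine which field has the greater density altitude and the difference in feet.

Field Y by 6572 ft

Field X: ISA temp = 13.2°C, deviation +24.8°C, DA = 900 + 120 × 24.8 = 3876 ft.
Field Y: ISA temp = -3.4°C, deviation +10.4°C, DA = 9200 + 120 × 10.4 = 10448 ft.
Field Y is higher by 10448 − 3876 = 6572 ft.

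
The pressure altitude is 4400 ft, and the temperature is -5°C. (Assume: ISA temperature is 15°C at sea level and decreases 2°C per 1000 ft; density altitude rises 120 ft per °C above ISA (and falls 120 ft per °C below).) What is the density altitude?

3056 ft

ISA temperature at 4400 ft = 15 − 2 × (4400/1000) = 6.2°C.
ISA deviation = -5 − 6.2 = -11.2°C.
Density altitude = 4400 + 120 × (-11.2) = 4400 + (-1344) = 3056 ft.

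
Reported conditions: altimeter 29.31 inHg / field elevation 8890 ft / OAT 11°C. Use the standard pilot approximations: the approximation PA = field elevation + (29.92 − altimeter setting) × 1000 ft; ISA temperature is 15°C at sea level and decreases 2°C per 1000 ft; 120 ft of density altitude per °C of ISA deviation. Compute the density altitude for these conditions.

Pressure altitude = 8890 + (29.92 − 29.31) × 1000 = 8890 + (+610) = 9500 ft.
ISA temperature at 9500 ft = 15 − 2 × (9500/1000) = -4°C.
ISA deviation = 11 − (-4) = +15°C.
Density altitude = 9500 + 120 × (15) = 11300 ft.

11300 ft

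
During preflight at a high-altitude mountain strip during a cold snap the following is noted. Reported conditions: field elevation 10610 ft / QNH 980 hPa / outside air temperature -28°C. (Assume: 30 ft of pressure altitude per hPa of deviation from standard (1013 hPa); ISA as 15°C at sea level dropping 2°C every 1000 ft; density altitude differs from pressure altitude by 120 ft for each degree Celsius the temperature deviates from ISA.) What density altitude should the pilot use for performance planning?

Pressure altitude = 10610 + (1013 − 980) × 30 = 10610 + (+990) = 11600 ft.
ISA temperature at 11600 ft = 15 − 2 × (11600/1000) = -8.2°C.
ISA deviation = -28 − (-8.2) = -19.8°C.
Density altitude = 11600 + 120 × (-19.8) = 9224 ft.

9224 ft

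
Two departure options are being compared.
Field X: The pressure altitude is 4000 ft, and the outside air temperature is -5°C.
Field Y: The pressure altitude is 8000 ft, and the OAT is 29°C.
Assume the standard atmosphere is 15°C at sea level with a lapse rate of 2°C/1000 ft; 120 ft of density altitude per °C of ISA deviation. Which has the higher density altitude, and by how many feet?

Field X: ISA temp = 7°C, deviation -12°C, DA = 4000 + 120 × (-12) = 2560 ft.
Field Y: ISA temp = -1°C, deviation +30°C, DA = 8000 + 120 × 30 = 11600 ft.
Field Y is higher by 11600 − 2560 = 9040 ft.

Field Y by 9040 ft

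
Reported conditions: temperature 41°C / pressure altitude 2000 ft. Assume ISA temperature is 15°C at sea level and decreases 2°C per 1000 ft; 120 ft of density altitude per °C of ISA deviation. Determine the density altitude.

5600 ft

ISA temperature at 2000 ft = 15 − 2 × (2000/1000) = 11°C.
ISA deviation = 41 − 11 = +30°C.
Density altitude = 2000 + 120 × (30) = 2000 + (+3600) = 5600 ft.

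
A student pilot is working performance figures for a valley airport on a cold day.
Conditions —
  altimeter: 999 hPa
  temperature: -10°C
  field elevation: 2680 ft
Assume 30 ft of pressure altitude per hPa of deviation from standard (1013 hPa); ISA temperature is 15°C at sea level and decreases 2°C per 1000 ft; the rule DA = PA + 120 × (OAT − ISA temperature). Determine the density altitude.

844 ft

Pressure altitude = 2680 + (1013 − 999) × 30 = 2680 + (+420) = 3100 ft.
ISA temperature at 3100 ft = 15 − 2 × (3100/1000) = 8.8°C.
ISA deviation = -10 − 8.8 = -18.8°C.
Density altitude = 3100 + 120 × (-18.8) = 844 ft.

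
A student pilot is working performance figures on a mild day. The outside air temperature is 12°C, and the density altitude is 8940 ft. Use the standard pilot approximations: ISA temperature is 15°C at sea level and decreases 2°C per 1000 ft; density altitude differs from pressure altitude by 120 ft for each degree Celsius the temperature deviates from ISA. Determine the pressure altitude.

7500 ft

DA = PA + 120 × (OAT − (15 − 2·PA/1000)) = PA + 120·OAT − 1800 + 0.24·PA = 1.24·PA + 120·OAT − 1800.
So 1.24·PA = 8940 − 120 × 12 + 1800 = 9300.
PA = 9300 / 1.24 = 7500 ft.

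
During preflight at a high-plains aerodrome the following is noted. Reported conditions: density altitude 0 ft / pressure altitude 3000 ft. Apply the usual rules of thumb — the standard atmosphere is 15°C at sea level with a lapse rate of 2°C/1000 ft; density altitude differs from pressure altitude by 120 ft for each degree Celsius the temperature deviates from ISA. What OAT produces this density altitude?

-16°C

Density altitude − pressure altitude = 0 − 3000 = -3000 ft.
At 120 ft/°C that is an ISA deviation of -3000/120 = -25°C.
ISA temperature at 3000 ft = 15 − 2 × (3000/1000) = 9°C.
OAT = ISA + deviation = 9 + (-25) = -16°C.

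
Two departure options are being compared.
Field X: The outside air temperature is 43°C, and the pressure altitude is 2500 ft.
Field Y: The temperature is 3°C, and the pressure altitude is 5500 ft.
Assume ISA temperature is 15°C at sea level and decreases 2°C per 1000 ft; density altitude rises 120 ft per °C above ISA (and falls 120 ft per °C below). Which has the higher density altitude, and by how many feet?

Field X by 1080 ft

Field X: ISA temp = 10°C, deviation +33°C, DA = 2500 + 120 × 33 = 6460 ft.
Field Y: ISA temp = 4°C, deviation -1°C, DA = 5500 + 120 × (-1) = 5380 ft.
Field X is higher by 6460 − 5380 = 1080 ft.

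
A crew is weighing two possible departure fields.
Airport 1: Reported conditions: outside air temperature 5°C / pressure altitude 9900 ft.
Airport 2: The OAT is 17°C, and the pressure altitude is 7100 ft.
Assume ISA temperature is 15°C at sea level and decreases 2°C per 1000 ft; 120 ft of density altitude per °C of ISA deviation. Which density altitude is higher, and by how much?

Airport 1: ISA temp = -4.8°C, deviation +9.8°C, DA = 9900 + 120 × 9.8 = 11076 ft.
Airport 2: ISA temp = 0.8°C, deviation +16.2°C, DA = 7100 + 120 × 16.2 = 9044 ft.
Airport 1 is higher by 11076 − 9044 = 2032 ft.

Airport 1 by 2032 ft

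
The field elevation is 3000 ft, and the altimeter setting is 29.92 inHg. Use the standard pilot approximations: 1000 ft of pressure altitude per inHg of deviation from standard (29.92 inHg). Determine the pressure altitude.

3000 ft

Pressure correction = (29.92 − 29.92) × 1000 = 0 ft.
Pressure altitude = 3000 + (0) = 3000 ft.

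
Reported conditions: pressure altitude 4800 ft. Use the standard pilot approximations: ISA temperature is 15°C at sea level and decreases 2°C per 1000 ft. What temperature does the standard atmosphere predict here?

ISA temperature = 15 − 2 × (4800/1000) = 15 − 9.6 = 5.4°C.

5.4°C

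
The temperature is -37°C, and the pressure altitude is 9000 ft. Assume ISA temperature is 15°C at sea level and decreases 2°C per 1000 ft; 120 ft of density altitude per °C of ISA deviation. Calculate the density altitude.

4920 ft

ISA temperature at 9000 ft = 15 − 2 × (9000/1000) = -3°C.
ISA deviation = -37 − (-3) = -34°C.
Density altitude = 9000 + 120 × (-34) = 9000 + (-4080) = 4920 ft.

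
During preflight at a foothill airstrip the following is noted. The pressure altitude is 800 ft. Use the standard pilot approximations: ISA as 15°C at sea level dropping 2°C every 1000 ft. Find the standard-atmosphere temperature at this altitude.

13.4°C

ISA temperature = 15 − 2 × (800/1000) = 15 − 1.6 = 13.4°C.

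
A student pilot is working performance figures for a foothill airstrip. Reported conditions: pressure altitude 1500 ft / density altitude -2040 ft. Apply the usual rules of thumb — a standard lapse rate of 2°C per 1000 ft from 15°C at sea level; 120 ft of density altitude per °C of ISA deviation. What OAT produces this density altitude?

-17.5°C

Density altitude − pressure altitude = -2040 − 1500 = -3540 ft.
At 120 ft/°C that is an ISA deviation of -3540/120 = -29.5°C.
ISA temperature at 1500 ft = 15 − 2 × (1500/1000) = 12°C.
OAT = ISA + deviation = 12 + (-29.5) = -17.5°C.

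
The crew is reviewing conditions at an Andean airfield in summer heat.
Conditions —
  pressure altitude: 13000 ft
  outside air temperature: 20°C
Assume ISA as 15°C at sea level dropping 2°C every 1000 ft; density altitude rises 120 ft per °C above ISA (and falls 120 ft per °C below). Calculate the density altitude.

16720 ft

ISA temperature at 13000 ft = 15 − 2 × (13000/1000) = -11°C.
ISA deviation = 20 − (-11) = +31°C.
Density altitude = 13000 + 120 × (31) = 13000 + (+3720) = 16720 ft.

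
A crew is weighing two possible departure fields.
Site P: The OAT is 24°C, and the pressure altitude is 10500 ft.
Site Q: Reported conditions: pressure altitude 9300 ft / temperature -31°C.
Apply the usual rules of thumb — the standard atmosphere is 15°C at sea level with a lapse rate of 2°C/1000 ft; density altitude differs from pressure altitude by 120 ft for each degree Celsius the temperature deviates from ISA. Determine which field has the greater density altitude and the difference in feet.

Site P by 8088 ft

Site P: ISA temp = -6°C, deviation +30°C, DA = 10500 + 120 × 30 = 14100 ft.
Site Q: ISA temp = -3.6°C, deviation -27.4°C, DA = 9300 + 120 × (-27.4) = 6012 ft.
Site P is higher by 14100 − 6012 = 8088 ft.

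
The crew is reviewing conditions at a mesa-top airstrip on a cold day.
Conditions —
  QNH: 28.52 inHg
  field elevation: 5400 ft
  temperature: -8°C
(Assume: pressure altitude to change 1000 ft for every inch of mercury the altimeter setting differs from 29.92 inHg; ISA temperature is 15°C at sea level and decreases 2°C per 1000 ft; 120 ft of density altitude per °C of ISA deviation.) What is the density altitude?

Pressure altitude = 5400 + (29.92 − 28.52) × 1000 = 5400 + (+1400) = 6800 ft.
ISA temperature at 6800 ft = 15 − 2 × (6800/1000) = 1.4°C.
ISA deviation = -8 − 1.4 = -9.4°C.
Density altitude = 6800 + 120 × (-9.4) = 5672 ft.

5672 ft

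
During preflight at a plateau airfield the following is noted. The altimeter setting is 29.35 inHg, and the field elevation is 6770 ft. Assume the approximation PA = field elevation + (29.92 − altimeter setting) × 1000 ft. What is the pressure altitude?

Pressure correction = (29.92 − 29.35) × 1000 = +570 ft.
Pressure altitude = 6770 + (+570) = 7340 ft.

7340 ft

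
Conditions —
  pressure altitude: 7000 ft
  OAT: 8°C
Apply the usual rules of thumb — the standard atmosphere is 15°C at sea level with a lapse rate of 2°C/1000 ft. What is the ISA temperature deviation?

ISA+7°C

ISA temperature at 7000 ft = 15 − 2 × (7000/1000) = 1°C.
Deviation = OAT − ISA = 8 − 1 = +7°C.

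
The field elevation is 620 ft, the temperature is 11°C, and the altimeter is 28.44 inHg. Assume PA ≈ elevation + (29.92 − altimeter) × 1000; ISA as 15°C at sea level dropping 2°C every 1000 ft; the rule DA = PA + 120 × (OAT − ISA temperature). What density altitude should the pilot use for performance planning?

Pressure altitude = 620 + (29.92 − 28.44) × 1000 = 620 + (+1480) = 2100 ft.
ISA temperature at 2100 ft = 15 − 2 × (2100/1000) = 10.8°C.
ISA deviation = 11 − 10.8 = +0.2°C.
Density altitude = 2100 + 120 × (0.2) = 2124 ft.

2124 ft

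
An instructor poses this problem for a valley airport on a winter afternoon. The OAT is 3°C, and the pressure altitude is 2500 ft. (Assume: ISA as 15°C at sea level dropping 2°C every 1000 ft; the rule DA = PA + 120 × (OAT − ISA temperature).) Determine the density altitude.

ISA temperature at 2500 ft = 15 − 2 × (2500/1000) = 10°C.
ISA deviation = 3 − 10 = -7°C.
Density altitude = 2500 + 120 × (-7) = 2500 + (-840) = 1660 ft.

1660 ft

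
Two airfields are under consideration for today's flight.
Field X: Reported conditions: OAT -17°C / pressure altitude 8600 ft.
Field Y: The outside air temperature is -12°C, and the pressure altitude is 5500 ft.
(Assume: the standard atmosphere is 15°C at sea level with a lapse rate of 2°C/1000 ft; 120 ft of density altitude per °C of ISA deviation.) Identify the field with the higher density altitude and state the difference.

Field X by 3244 ft

Field X: ISA temp = -2.2°C, deviation -14.8°C, DA = 8600 + 120 × (-14.8) = 6824 ft.
Field Y: ISA temp = 4°C, deviation -16°C, DA = 5500 + 120 × (-16) = 3580 ft.
Field X is higher by 6824 − 3580 = 3244 ft.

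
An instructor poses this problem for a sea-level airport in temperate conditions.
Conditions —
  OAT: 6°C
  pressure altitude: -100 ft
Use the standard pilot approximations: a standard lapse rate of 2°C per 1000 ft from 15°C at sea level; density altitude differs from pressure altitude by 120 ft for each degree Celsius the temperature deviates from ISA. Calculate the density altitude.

ISA temperature at -100 ft = 15 − 2 × (-100/1000) = 15.2°C.
ISA deviation = 6 − 15.2 = -9.2°C.
Density altitude = -100 + 120 × (-9.2) = -100 + (-1104) = -1204 ft.

-1204 ft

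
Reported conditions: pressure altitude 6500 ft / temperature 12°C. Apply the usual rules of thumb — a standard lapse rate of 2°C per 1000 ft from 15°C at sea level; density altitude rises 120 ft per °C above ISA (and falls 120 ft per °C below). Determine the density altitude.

ISA temperature at 6500 ft = 15 − 2 × (6500/1000) = 2°C.
ISA deviation = 12 − 2 = +10°C.
Density altitude = 6500 + 120 × (10) = 6500 + (+1200) = 7700 ft.

7700 ft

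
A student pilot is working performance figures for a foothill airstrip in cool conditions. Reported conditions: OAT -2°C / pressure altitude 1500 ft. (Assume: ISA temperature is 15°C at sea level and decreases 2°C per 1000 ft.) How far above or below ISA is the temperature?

ISA-14°C

ISA temperature at 1500 ft = 15 − 2 × (1500/1000) = 12°C.
Deviation = OAT − ISA = -2 − 12 = -14°C.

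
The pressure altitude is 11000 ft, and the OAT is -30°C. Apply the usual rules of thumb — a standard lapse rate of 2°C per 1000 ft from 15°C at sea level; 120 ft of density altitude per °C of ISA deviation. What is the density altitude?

ISA temperature at 11000 ft = 15 − 2 × (11000/1000) = -7°C.
ISA deviation = -30 − (-7) = -23°C.
Density altitude = 11000 + 120 × (-23) = 11000 + (-2760) = 8240 ft.

8240 ft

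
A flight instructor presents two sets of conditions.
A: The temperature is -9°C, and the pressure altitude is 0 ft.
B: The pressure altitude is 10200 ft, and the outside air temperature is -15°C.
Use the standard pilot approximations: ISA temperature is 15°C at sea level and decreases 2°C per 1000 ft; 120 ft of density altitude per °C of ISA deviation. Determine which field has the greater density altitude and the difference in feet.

A: ISA temp = 15°C, deviation -24°C, DA = 0 + 120 × (-24) = -2880 ft.
B: ISA temp = -5.4°C, deviation -9.6°C, DA = 10200 + 120 × (-9.6) = 9048 ft.
B is higher by 9048 − (-2880) = 11928 ft.

B by 11928 ft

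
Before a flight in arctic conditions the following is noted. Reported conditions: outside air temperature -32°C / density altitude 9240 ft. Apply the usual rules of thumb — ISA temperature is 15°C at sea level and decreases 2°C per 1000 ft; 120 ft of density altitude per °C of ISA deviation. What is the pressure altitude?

12000 ft

DA = PA + 120 × (OAT − (15 − 2·PA/1000)) = PA + 120·OAT − 1800 + 0.24·PA = 1.24·PA + 120·OAT − 1800.
So 1.24·PA = 9240 − 120 × (-32) + 1800 = 14880.
PA = 14880 / 1.24 = 12000 ft.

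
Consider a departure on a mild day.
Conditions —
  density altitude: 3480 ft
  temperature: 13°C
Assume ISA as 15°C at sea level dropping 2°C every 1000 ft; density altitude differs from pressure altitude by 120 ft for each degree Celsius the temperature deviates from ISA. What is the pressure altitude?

3000 ft

DA = PA + 120 × (OAT − (15 − 2·PA/1000)) = PA + 120·OAT − 1800 + 0.24·PA = 1.24·PA + 120·OAT − 1800.
So 1.24·PA = 3480 − 120 × 13 + 1800 = 3720.
PA = 3720 / 1.24 = 3000 ft.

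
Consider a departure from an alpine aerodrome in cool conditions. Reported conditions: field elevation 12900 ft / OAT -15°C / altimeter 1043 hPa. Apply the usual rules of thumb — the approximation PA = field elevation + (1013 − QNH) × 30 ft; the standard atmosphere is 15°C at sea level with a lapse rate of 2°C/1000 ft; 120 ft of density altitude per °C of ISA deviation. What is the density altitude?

Pressure altitude = 12900 + (1013 − 1043) × 30 = 12900 + (-900) = 12000 ft.
ISA temperature at 12000 ft = 15 − 2 × (12000/1000) = -9°C.
ISA deviation = -15 − (-9) = -6°C.
Density altitude = 12000 + 120 × (-6) = 11280 ft.

11280 ft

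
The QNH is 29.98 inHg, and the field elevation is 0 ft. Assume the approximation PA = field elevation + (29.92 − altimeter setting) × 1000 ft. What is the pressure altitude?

-60 ft

Pressure correction = (29.92 − 29.98) × 1000 = -60 ft.
Pressure altitude = 0 + (-60) = -60 ft.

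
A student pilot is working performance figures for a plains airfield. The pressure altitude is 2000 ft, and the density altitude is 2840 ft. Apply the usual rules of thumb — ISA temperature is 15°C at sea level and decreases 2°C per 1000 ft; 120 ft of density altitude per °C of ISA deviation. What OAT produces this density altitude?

Density altitude − pressure altitude = 2840 − 2000 = +840 ft.
At 120 ft/°C that is an ISA deviation of 840/120 = +7°C.
ISA temperature at 2000 ft = 15 − 2 × (2000/1000) = 11°C.
OAT = ISA + deviation = 11 + (+7) = 18°C.

18°C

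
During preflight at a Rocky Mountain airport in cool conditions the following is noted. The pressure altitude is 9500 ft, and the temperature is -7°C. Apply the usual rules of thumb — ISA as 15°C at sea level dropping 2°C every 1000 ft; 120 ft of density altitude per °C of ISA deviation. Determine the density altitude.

9140 ft

ISA temperature at 9500 ft = 15 − 2 × (9500/1000) = -4°C.
ISA deviation = -7 − (-4) = -3°C.
Density altitude = 9500 + 120 × (-3) = 9500 + (-360) = 9140 ft.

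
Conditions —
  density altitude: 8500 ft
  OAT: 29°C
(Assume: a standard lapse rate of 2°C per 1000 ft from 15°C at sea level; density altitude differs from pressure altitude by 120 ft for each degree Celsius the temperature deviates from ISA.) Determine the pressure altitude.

DA = PA + 120 × (OAT − (15 − 2·PA/1000)) = PA + 120·OAT − 1800 + 0.24·PA = 1.24·PA + 120·OAT − 1800.
So 1.24·PA = 8500 − 120 × 29 + 1800 = 6820.
PA = 6820 / 1.24 = 5500 ft.

5500 ft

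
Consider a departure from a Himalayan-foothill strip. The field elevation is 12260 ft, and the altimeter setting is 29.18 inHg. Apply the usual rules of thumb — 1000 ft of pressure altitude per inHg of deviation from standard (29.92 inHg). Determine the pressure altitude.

Pressure correction = (29.92 − 29.18) × 1000 = +740 ft.
Pressure altitude = 12260 + (+740) = 13000 ft.

13000 ft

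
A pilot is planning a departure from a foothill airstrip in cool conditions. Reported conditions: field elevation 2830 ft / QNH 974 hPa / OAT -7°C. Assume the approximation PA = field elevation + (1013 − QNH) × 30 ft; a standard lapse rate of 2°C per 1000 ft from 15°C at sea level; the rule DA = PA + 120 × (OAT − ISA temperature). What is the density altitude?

Pressure altitude = 2830 + (1013 − 974) × 30 = 2830 + (+1170) = 4000 ft.
ISA temperature at 4000 ft = 15 − 2 × (4000/1000) = 7°C.
ISA deviation = -7 − 7 = -14°C.
Density altitude = 4000 + 120 × (-14) = 2320 ft.

2320 ft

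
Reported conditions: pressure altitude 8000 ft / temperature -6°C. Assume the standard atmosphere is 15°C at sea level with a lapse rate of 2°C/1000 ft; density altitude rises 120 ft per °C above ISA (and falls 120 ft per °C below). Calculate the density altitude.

ISA temperature at 8000 ft = 15 − 2 × (8000/1000) = -1°C.
ISA deviation = -6 − (-1) = -5°C.
Density altitude = 8000 + 120 × (-5) = 8000 + (-600) = 7400 ft.

7400 ft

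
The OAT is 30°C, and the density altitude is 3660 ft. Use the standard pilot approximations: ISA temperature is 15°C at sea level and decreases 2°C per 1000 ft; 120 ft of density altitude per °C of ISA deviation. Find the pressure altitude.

1500 ft

DA = PA + 120 × (OAT − (15 − 2·PA/1000)) = PA + 120·OAT − 1800 + 0.24·PA = 1.24·PA + 120·OAT − 1800.
So 1.24·PA = 3660 − 120 × 30 + 1800 = 1860.
PA = 1860 / 1.24 = 1500 ft.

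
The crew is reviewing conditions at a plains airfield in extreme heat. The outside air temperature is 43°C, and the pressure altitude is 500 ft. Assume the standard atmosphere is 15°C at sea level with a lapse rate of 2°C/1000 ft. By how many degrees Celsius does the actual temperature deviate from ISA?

ISA temperature at 500 ft = 15 − 2 × (500/1000) = 14°C.
Deviation = OAT − ISA = 43 − 14 = +29°C.

ISA+29°C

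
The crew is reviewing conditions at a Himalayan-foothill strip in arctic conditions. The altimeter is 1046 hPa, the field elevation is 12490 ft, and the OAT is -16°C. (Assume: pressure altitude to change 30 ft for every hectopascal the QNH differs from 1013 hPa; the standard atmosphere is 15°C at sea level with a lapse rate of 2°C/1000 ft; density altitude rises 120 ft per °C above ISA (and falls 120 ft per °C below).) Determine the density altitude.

10540 ft

Pressure altitude = 12490 + (1013 − 1046) × 30 = 12490 + (-990) = 11500 ft.
ISA temperature at 11500 ft = 15 − 2 × (11500/1000) = -8°C.
ISA deviation = -16 − (-8) = -8°C.
Density altitude = 11500 + 120 × (-8) = 10540 ft.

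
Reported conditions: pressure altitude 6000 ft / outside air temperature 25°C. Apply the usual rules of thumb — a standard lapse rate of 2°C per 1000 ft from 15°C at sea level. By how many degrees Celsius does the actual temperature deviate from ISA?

ISA temperature at 6000 ft = 15 − 2 × (6000/1000) = 3°C.
Deviation = OAT − ISA = 25 − 3 = +22°C.

ISA+22°C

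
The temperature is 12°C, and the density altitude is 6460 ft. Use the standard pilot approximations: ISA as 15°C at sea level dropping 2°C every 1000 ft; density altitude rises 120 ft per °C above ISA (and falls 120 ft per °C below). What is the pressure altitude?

5500 ft

DA = PA + 120 × (OAT − (15 − 2·PA/1000)) = PA + 120·OAT − 1800 + 0.24·PA = 1.24·PA + 120·OAT − 1800.
So 1.24·PA = 6460 − 120 × 12 + 1800 = 6820.
PA = 6820 / 1.24 = 5500 ft.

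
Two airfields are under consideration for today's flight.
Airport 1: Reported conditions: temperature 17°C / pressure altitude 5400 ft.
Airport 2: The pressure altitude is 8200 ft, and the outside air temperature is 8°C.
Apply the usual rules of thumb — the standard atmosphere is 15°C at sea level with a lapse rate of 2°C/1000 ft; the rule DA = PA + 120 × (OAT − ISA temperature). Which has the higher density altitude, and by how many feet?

Airport 1: ISA temp = 4.2°C, deviation +12.8°C, DA = 5400 + 120 × 12.8 = 6936 ft.
Airport 2: ISA temp = -1.4°C, deviation +9.4°C, DA = 8200 + 120 × 9.4 = 9328 ft.
Airport 2 is higher by 9328 − 6936 = 2392 ft.

Airport 2 by 2392 ft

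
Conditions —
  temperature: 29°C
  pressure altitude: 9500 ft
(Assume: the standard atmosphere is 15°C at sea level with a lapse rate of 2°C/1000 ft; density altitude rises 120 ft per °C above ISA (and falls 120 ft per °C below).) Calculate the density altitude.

ISA temperature at 9500 ft = 15 − 2 × (9500/1000) = -4°C.
ISA deviation = 29 − (-4) = +33°C.
Density altitude = 9500 + 120 × (33) = 9500 + (+3960) = 13460 ft.

13460 ft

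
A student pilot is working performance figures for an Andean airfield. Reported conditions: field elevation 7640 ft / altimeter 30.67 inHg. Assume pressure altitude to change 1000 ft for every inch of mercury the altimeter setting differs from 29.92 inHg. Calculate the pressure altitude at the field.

6890 ft

Pressure correction = (29.92 − 30.67) × 1000 = -750 ft.
Pressure altitude = 7640 + (-750) = 6890 ft.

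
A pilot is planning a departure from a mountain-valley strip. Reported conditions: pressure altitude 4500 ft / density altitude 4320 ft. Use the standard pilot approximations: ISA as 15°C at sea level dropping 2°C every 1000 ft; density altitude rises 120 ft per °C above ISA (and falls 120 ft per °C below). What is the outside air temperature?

4.5°C

Density altitude − pressure altitude = 4320 − 4500 = -180 ft.
At 120 ft/°C that is an ISA deviation of -180/120 = -1.5°C.
ISA temperature at 4500 ft = 15 − 2 × (4500/1000) = 6°C.
OAT = ISA + deviation = 6 + (-1.5) = 4.5°C.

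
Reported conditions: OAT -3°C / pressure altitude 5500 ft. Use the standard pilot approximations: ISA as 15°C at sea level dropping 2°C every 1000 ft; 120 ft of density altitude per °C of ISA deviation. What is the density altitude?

4660 ft

ISA temperature at 5500 ft = 15 − 2 × (5500/1000) = 4°C.
ISA deviation = -3 − 4 = -7°C.
Density altitude = 5500 + 120 × (-7) = 5500 + (-840) = 4660 ft.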